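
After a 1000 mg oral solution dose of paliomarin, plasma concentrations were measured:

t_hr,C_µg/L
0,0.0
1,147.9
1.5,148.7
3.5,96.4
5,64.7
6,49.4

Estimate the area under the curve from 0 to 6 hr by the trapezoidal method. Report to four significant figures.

Trapezoidal AUC_0→6:
  [0→1]: (0.0+147.9)/2 × 1 = 73.95
  [1→1.5]: (147.9+148.7)/2 × 0.5 = 74.15
  [1.5→3.5]: (148.7+96.4)/2 × 2 = 245.1
  [3.5→5]: (96.4+64.7)/2 × 1.5 = 120.825
  [5→6]: (64.7+49.4)/2 × 1 = 57.05
  Sum = 571.075 µg/L·hr

AUC = 571.1 µg/L·hr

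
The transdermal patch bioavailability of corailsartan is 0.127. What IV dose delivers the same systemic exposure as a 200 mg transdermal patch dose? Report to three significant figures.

Systemic exposure from an extravascular dose = F × D_ev, so the equivalent IV dose is F × D_ev.
D_iv = F × D_ev = 0.127 × 200 = 25.4 mg

D_iv = 25.4 mg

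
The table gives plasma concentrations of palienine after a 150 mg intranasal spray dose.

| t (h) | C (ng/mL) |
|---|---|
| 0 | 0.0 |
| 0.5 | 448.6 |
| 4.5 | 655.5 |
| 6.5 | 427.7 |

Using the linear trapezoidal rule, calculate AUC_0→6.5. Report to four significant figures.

AUC = 3404 ng/mL·h

Trapezoidal AUC_0→6.5:
  [0→0.5]: (0.0+448.6)/2 × 0.5 = 112.15
  [0.5→4.5]: (448.6+655.5)/2 × 4 = 2208.2
  [4.5→6.5]: (655.5+427.7)/2 × 2 = 1083.2
  Sum = 3403.55 ng/mL·h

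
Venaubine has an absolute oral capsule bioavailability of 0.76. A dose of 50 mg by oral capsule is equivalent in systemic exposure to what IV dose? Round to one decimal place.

D_iv = 38.0 mg

Systemic exposure from an extravascular dose = F × D_ev, so the equivalent IV dose is F × D_ev.
D_iv = F × D_ev = 0.76 × 50 = 38 mg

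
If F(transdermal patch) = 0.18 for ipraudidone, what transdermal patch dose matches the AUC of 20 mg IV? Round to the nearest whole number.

D_transdermal = 111 mg

For equal systemic exposure: F × D_ev = D_iv
D_ev = D_iv / F = 20 / 0.18 = 111.111 mg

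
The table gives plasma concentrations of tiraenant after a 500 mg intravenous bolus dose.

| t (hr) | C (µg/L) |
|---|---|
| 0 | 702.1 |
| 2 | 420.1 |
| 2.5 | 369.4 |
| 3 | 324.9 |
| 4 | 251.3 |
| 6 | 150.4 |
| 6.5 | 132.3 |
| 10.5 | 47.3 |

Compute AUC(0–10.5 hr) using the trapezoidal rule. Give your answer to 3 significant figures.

AUC = 2610 µg/L·hr

Trapezoidal AUC_0→10.5:
  [0→2]: (702.1+420.1)/2 × 2 = 1122.2
  [2→2.5]: (420.1+369.4)/2 × 0.5 = 197.375
  [2.5→3]: (369.4+324.9)/2 × 0.5 = 173.575
  [3→4]: (324.9+251.3)/2 × 1 = 288.1
  [4→6]: (251.3+150.4)/2 × 2 = 401.7
  [6→6.5]: (150.4+132.3)/2 × 0.5 = 70.675
  [6.5→10.5]: (132.3+47.3)/2 × 4 = 359.2
  Sum = 2612.825 µg/L·hr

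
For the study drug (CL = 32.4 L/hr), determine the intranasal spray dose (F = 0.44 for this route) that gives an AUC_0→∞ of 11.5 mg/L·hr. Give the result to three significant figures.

Dose = CL × AUC_0→∞ / F
     = 32.4 × 11.5 / 0.44 = 846.818 mg

Dose = 847 mg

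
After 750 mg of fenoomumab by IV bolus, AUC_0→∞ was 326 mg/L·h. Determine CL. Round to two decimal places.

CL = Dose_iv / AUC_0→∞
   = 750 / 326 = 2.30061 L/h

CL = 2.30 L/h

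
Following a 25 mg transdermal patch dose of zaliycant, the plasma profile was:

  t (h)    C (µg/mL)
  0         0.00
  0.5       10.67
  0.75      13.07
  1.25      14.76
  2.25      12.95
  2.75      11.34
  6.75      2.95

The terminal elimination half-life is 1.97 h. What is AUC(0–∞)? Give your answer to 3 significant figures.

Trapezoidal AUC_0→6.75:
  [0→0.5]: (0.00+10.67)/2 × 0.5 = 2.6675
  [0.5→0.75]: (10.67+13.07)/2 × 0.25 = 2.9675
  [0.75→1.25]: (13.07+14.76)/2 × 0.5 = 6.9575
  [1.25→2.25]: (14.76+12.95)/2 × 1 = 13.855
  [2.25→2.75]: (12.95+11.34)/2 × 0.5 = 6.0725
  [2.75→6.75]: (11.34+2.95)/2 × 4 = 28.58
  Sum = 61.1 µg/mL·h
k_e = ln2 / t½ = 0.693147 / 1.97 = 0.3519 h^-1
Extrapolated tail: C_last / k_e = 2.95 / 0.3519 = 8.383
AUC_0→∞ = 61.1 + 8.383 = 69.483 µg/mL·h

AUC = 69.5 µg/mL·h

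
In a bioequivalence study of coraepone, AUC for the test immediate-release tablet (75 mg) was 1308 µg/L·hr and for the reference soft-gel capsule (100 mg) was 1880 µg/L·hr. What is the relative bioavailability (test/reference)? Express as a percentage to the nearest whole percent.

F_rel = (AUC_test/D_test) / (AUC_ref/D_ref)
      = (1308/75) / (1880/100)
      = 17.44 / 18.8 = 0.9277 = 92.77%

F_rel = 93%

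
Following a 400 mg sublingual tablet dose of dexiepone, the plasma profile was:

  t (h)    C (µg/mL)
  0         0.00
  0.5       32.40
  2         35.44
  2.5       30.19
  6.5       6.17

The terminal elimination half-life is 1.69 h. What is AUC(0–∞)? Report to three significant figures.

AUC = 163 µg/mL·h

Trapezoidal AUC_0→6.5:
  [0→0.5]: (0.00+32.40)/2 × 0.5 = 8.1
  [0.5→2]: (32.40+35.44)/2 × 1.5 = 50.88
  [2→2.5]: (35.44+30.19)/2 × 0.5 = 16.4075
  [2.5→6.5]: (30.19+6.17)/2 × 4 = 72.72
  Sum = 148.1075 µg/mL·h
k_e = ln2 / t½ = 0.693147 / 1.69 = 0.4101 h^-1
Extrapolated tail: C_last / k_e = 6.17 / 0.4101 = 15.045
AUC_0→∞ = 148.1075 + 15.045 = 163.1525 µg/mL·h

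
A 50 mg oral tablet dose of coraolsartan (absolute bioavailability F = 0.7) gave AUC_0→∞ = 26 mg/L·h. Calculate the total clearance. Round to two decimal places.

CL = F × Dose / AUC_0→∞
   = 0.7 × 50 / 26 = 1.34615 L/h

CL = 1.35 L/h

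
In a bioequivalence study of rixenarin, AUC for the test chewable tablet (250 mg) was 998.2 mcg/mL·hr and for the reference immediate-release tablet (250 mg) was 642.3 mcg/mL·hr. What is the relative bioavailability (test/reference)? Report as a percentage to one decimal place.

F_rel = 155.4%

F_rel = (AUC_test/D_test) / (AUC_ref/D_ref)
      = (998.2/250) / (642.3/250)
      = 3.9928 / 2.5692 = 1.5541 = 155.41%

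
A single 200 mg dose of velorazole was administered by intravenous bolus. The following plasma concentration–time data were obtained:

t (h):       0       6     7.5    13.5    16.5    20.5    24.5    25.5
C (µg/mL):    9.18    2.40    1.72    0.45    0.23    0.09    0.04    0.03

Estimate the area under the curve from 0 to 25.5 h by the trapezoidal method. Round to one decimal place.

AUC = 46.3 µg/mL·h

Trapezoidal AUC_0→25.5:
  [0→6]: (9.18+2.40)/2 × 6 = 34.74
  [6→7.5]: (2.40+1.72)/2 × 1.5 = 3.09
  [7.5→13.5]: (1.72+0.45)/2 × 6 = 6.51
  [13.5→16.5]: (0.45+0.23)/2 × 3 = 1.02
  [16.5→20.5]: (0.23+0.09)/2 × 4 = 0.64
  [20.5→24.5]: (0.09+0.04)/2 × 4 = 0.26
  [24.5→25.5]: (0.04+0.03)/2 × 1 = 0.035
  Sum = 46.295 µg/mL·h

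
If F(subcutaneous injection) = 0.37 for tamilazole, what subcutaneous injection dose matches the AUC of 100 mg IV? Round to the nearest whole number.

For equal systemic exposure: F × D_ev = D_iv
D_ev = D_iv / F = 100 / 0.37 = 270.27 mg

D_subcutaneous = 270 mg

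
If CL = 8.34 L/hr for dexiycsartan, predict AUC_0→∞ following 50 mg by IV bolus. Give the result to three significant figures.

AUC_0→∞ = Dose_iv / CL
        = 50 / 8.34 = 5.9952 mg/L·hr

AUC = 6.00 mg/L·hr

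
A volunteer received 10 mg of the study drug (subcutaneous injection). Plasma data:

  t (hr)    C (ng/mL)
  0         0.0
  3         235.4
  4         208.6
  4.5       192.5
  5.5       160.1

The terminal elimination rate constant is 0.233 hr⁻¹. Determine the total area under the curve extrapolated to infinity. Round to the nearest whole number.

Trapezoidal AUC_0→5.5:
  [0→3]: (0.0+235.4)/2 × 3 = 353.1
  [3→4]: (235.4+208.6)/2 × 1 = 222.0
  [4→4.5]: (208.6+192.5)/2 × 0.5 = 100.275
  [4.5→5.5]: (192.5+160.1)/2 × 1 = 176.3
  Sum = 851.675 ng/mL·hr
Extrapolated tail: C_last / k_e = 160.1 / 0.233 = 687.124
AUC_0→∞ = 851.675 + 687.124 = 1538.799 ng/mL·hr

AUC = 1539 ng/mL·hr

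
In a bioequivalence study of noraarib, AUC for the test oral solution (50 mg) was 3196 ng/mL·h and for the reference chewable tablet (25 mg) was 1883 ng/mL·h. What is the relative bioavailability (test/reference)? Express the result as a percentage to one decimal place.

F_rel = 84.9%

F_rel = (AUC_test/D_test) / (AUC_ref/D_ref)
      = (3196/50) / (1883/25)
      = 63.92 / 75.32 = 0.8486 = 84.86%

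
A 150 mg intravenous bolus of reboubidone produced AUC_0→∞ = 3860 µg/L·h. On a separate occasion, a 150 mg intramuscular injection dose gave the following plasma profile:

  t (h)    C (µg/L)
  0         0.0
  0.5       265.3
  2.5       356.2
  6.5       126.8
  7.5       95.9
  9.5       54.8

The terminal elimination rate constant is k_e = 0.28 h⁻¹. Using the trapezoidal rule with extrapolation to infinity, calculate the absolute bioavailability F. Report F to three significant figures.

F = 0.547

Trapezoidal AUC_0→9.5 (intramuscular injection):
  [0→0.5]: (0.0+265.3)/2 × 0.5 = 66.325
  [0.5→2.5]: (265.3+356.2)/2 × 2 = 621.5
  [2.5→6.5]: (356.2+126.8)/2 × 4 = 966.0
  [6.5→7.5]: (126.8+95.9)/2 × 1 = 111.35
  [7.5→9.5]: (95.9+54.8)/2 × 2 = 150.7
  Sum = 1915.875 µg/L·h
Tail: C_last/k_e = 54.8/0.28 = 195.714
AUC_0→∞ (intramuscular injection) = 1915.875 + 195.714 = 2111.589 µg/L·h
F = (AUC_ev/D_ev)/(AUC_iv/D_iv) = (2111.589/150)/(3860/150) = 14.07726/25.7333 = 0.5470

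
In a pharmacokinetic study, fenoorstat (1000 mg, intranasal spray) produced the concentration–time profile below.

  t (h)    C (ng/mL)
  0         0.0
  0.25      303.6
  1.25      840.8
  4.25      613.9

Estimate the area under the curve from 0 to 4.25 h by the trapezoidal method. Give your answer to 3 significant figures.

AUC = 2790 ng/mL·h

Trapezoidal AUC_0→4.25:
  [0→0.25]: (0.0+303.6)/2 × 0.25 = 37.95
  [0.25→1.25]: (303.6+840.8)/2 × 1 = 572.2
  [1.25→4.25]: (840.8+613.9)/2 × 3 = 2182.05
  Sum = 2792.2 ng/mL·h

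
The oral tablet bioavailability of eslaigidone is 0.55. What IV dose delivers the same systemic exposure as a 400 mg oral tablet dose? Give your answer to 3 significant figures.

D_iv = 220 mg

Systemic exposure from an extravascular dose = F × D_ev, so the equivalent IV dose is F × D_ev.
D_iv = F × D_ev = 0.55 × 400 = 220 mg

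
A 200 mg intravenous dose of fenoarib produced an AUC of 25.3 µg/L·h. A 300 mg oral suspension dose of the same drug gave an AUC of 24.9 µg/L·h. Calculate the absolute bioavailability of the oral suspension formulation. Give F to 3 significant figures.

F = 0.656

F = (AUC_ev / D_ev) / (AUC_iv / D_iv)
  = (24.9/300) / (25.3/200)
  = 0.083 / 0.1265 = 0.6561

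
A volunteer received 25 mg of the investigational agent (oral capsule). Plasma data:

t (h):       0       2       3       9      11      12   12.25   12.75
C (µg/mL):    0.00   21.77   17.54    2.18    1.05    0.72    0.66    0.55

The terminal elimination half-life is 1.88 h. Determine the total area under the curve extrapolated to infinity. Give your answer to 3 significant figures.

Trapezoidal AUC_0→12.75:
  [0→2]: (0.00+21.77)/2 × 2 = 21.77
  [2→3]: (21.77+17.54)/2 × 1 = 19.655
  [3→9]: (17.54+2.18)/2 × 6 = 59.16
  [9→11]: (2.18+1.05)/2 × 2 = 3.23
  [11→12]: (1.05+0.72)/2 × 1 = 0.885
  [12→12.25]: (0.72+0.66)/2 × 0.25 = 0.1725
  [12.25→12.75]: (0.66+0.55)/2 × 0.5 = 0.3025
  Sum = 105.175 µg/mL·h
k_e = ln2 / t½ = 0.693147 / 1.88 = 0.3687 h^-1
Extrapolated tail: C_last / k_e = 0.55 / 0.3687 = 1.492
AUC_0→∞ = 105.175 + 1.492 = 106.667 µg/mL·h

AUC = 107 µg/mL·h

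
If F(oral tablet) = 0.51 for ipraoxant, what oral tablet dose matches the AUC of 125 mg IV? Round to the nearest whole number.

For equal systemic exposure: F × D_ev = D_iv
D_ev = D_iv / F = 125 / 0.51 = 245.098 mg

D_oral = 245 mg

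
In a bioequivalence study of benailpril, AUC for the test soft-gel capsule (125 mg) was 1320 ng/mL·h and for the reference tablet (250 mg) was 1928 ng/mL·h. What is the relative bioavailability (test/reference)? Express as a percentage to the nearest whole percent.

F_rel = (AUC_test/D_test) / (AUC_ref/D_ref)
      = (1320/125) / (1928/250)
      = 10.56 / 7.712 = 1.3693 = 136.93%

F_rel = 137%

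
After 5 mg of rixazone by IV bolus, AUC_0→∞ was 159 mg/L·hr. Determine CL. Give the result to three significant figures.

CL = 0.0314 L/hr

CL = Dose_iv / AUC_0→∞
   = 5 / 159 = 0.0314465 L/hr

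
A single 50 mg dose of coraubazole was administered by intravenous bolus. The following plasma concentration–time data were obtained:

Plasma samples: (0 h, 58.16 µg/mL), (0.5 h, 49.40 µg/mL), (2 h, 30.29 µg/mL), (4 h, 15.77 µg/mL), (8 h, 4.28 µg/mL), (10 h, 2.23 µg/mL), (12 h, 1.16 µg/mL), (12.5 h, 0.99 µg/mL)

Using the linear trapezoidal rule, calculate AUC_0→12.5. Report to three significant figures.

AUC = 183 µg/mL·h

Trapezoidal AUC_0→12.5:
  [0→0.5]: (58.16+49.40)/2 × 0.5 = 26.89
  [0.5→2]: (49.40+30.29)/2 × 1.5 = 59.7675
  [2→4]: (30.29+15.77)/2 × 2 = 46.06
  [4→8]: (15.77+4.28)/2 × 4 = 40.1
  [8→10]: (4.28+2.23)/2 × 2 = 6.51
  [10→12]: (2.23+1.16)/2 × 2 = 3.39
  [12→12.5]: (1.16+0.99)/2 × 0.5 = 0.5375
  Sum = 183.255 µg/mL·h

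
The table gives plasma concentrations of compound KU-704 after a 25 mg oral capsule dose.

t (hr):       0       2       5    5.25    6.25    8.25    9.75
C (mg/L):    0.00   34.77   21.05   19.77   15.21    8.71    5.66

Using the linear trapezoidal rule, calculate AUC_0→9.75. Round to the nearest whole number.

Trapezoidal AUC_0→9.75:
  [0→2]: (0.00+34.77)/2 × 2 = 34.77
  [2→5]: (34.77+21.05)/2 × 3 = 83.73
  [5→5.25]: (21.05+19.77)/2 × 0.25 = 5.1025
  [5.25→6.25]: (19.77+15.21)/2 × 1 = 17.49
  [6.25→8.25]: (15.21+8.71)/2 × 2 = 23.92
  [8.25→9.75]: (8.71+5.66)/2 × 1.5 = 10.7775
  Sum = 175.79 mg/L·hr

AUC = 176 mg/L·hr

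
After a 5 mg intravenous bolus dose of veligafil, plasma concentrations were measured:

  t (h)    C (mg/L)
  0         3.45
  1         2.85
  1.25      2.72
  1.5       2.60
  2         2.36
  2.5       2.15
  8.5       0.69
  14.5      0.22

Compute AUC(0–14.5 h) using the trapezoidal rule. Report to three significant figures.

AUC = 18.1 mg/L·h

Trapezoidal AUC_0→14.5:
  [0→1]: (3.45+2.85)/2 × 1 = 3.15
  [1→1.25]: (2.85+2.72)/2 × 0.25 = 0.69625
  [1.25→1.5]: (2.72+2.60)/2 × 0.25 = 0.665
  [1.5→2]: (2.60+2.36)/2 × 0.5 = 1.24
  [2→2.5]: (2.36+2.15)/2 × 0.5 = 1.1275
  [2.5→8.5]: (2.15+0.69)/2 × 6 = 8.52
  [8.5→14.5]: (0.69+0.22)/2 × 6 = 2.73
  Sum = 18.12875 mg/L·h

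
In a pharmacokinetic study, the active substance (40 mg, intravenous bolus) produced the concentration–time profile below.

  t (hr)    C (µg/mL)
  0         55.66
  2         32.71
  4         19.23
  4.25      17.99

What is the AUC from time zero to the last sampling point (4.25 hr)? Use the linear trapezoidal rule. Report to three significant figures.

Trapezoidal AUC_0→4.25:
  [0→2]: (55.66+32.71)/2 × 2 = 88.37
  [2→4]: (32.71+19.23)/2 × 2 = 51.94
  [4→4.25]: (19.23+17.99)/2 × 0.25 = 4.6525
  Sum = 144.9625 µg/mL·hr

AUC = 145 µg/mL·hr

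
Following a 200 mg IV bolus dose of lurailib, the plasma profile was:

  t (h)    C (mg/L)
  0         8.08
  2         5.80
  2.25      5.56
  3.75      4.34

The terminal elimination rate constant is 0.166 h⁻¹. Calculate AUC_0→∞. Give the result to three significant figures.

AUC = 48.9 mg/L·h

Trapezoidal AUC_0→3.75:
  [0→2]: (8.08+5.80)/2 × 2 = 13.88
  [2→2.25]: (5.80+5.56)/2 × 0.25 = 1.42
  [2.25→3.75]: (5.56+4.34)/2 × 1.5 = 7.425
  Sum = 22.725 mg/L·h
Extrapolated tail: C_last / k_e = 4.34 / 0.166 = 26.145
AUC_0→∞ = 22.725 + 26.145 = 48.87 mg/L·h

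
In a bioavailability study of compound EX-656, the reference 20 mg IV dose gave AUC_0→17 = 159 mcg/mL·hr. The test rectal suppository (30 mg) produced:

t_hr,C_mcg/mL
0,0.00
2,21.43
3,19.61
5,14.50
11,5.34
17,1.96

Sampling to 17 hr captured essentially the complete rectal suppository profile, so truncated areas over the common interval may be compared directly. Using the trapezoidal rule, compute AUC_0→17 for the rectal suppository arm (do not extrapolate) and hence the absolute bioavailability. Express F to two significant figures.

F = 0.66

Trapezoidal AUC_0→17 (rectal suppository):
  [0→2]: (0.00+21.43)/2 × 2 = 21.43
  [2→3]: (21.43+19.61)/2 × 1 = 20.52
  [3→5]: (19.61+14.50)/2 × 2 = 34.11
  [5→11]: (14.50+5.34)/2 × 6 = 59.52
  [11→17]: (5.34+1.96)/2 × 6 = 21.9
  Sum = 157.48 mcg/mL·hr
F = (AUC_ev/D_ev)/(AUC_iv/D_iv) = (157.48/30)/(159/20) = 5.24933/7.95 = 0.6603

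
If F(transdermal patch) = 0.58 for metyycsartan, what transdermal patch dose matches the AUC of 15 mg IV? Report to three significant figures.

D_transdermal = 25.9 mg

For equal systemic exposure: F × D_ev = D_iv
D_ev = D_iv / F = 15 / 0.58 = 25.8621 mg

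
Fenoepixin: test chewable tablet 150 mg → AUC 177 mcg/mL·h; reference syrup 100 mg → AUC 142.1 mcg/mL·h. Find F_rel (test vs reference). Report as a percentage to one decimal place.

F_rel = (AUC_test/D_test) / (AUC_ref/D_ref)
      = (177/150) / (142.1/100)
      = 1.18 / 1.421 = 0.8304 = 83.04%

F_rel = 83.0%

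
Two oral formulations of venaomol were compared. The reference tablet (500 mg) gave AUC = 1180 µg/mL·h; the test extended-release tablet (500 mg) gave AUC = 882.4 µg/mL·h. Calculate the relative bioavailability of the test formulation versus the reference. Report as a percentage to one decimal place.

F_rel = 74.8%

F_rel = (AUC_test/D_test) / (AUC_ref/D_ref)
      = (882.4/500) / (1180/500)
      = 1.7648 / 2.36 = 0.7478 = 74.78%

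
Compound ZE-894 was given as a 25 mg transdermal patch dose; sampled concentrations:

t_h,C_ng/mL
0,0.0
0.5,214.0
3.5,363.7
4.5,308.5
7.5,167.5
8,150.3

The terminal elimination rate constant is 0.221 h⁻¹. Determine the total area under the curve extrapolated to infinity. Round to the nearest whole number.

AUC = 2730 ng/mL·h

Trapezoidal AUC_0→8:
  [0→0.5]: (0.0+214.0)/2 × 0.5 = 53.5
  [0.5→3.5]: (214.0+363.7)/2 × 3 = 866.55
  [3.5→4.5]: (363.7+308.5)/2 × 1 = 336.1
  [4.5→7.5]: (308.5+167.5)/2 × 3 = 714.0
  [7.5→8]: (167.5+150.3)/2 × 0.5 = 79.45
  Sum = 2049.6 ng/mL·h
Extrapolated tail: C_last / k_e = 150.3 / 0.221 = 680.090
AUC_0→∞ = 2049.6 + 680.090 = 2729.69 ng/mL·h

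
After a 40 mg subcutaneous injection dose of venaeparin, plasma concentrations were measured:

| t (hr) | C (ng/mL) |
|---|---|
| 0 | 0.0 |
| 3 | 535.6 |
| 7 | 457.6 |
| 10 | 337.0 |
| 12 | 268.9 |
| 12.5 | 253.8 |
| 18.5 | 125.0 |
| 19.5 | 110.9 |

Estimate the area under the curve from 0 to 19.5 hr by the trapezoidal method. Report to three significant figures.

AUC = 5970 ng/mL·hr

Trapezoidal AUC_0→19.5:
  [0→3]: (0.0+535.6)/2 × 3 = 803.4
  [3→7]: (535.6+457.6)/2 × 4 = 1986.4
  [7→10]: (457.6+337.0)/2 × 3 = 1191.9
  [10→12]: (337.0+268.9)/2 × 2 = 605.9
  [12→12.5]: (268.9+253.8)/2 × 0.5 = 130.675
  [12.5→18.5]: (253.8+125.0)/2 × 6 = 1136.4
  [18.5→19.5]: (125.0+110.9)/2 × 1 = 117.95
  Sum = 5972.625 ng/mL·hr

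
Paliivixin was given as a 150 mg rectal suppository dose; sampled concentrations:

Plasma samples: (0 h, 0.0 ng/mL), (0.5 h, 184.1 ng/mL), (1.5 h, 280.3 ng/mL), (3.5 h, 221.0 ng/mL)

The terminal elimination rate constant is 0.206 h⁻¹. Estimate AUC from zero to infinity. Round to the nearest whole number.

AUC = 1852 ng/mL·h

Trapezoidal AUC_0→3.5:
  [0→0.5]: (0.0+184.1)/2 × 0.5 = 46.025
  [0.5→1.5]: (184.1+280.3)/2 × 1 = 232.2
  [1.5→3.5]: (280.3+221.0)/2 × 2 = 501.3
  Sum = 779.525 ng/mL·h
Extrapolated tail: C_last / k_e = 221.0 / 0.206 = 1072.816
AUC_0→∞ = 779.525 + 1072.816 = 1852.341 ng/mL·h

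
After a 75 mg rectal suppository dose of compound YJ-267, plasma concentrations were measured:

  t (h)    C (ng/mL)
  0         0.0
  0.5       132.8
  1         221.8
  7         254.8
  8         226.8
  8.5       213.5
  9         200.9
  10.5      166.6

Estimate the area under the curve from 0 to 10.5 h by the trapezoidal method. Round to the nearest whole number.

AUC = 2282 ng/mL·h

Trapezoidal AUC_0→10.5:
  [0→0.5]: (0.0+132.8)/2 × 0.5 = 33.2
  [0.5→1]: (132.8+221.8)/2 × 0.5 = 88.65
  [1→7]: (221.8+254.8)/2 × 6 = 1429.8
  [7→8]: (254.8+226.8)/2 × 1 = 240.8
  [8→8.5]: (226.8+213.5)/2 × 0.5 = 110.075
  [8.5→9]: (213.5+200.9)/2 × 0.5 = 103.6
  [9→10.5]: (200.9+166.6)/2 × 1.5 = 275.625
  Sum = 2281.75 ng/mL·h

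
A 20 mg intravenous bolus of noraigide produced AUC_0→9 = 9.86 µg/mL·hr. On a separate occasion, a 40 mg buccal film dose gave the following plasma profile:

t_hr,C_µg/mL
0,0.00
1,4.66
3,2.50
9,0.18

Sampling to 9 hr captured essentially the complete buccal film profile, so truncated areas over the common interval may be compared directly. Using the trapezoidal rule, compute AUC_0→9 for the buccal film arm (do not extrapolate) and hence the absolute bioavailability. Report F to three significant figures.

F = 0.889

Trapezoidal AUC_0→9 (buccal film):
  [0→1]: (0.00+4.66)/2 × 1 = 2.33
  [1→3]: (4.66+2.50)/2 × 2 = 7.16
  [3→9]: (2.50+0.18)/2 × 6 = 8.04
  Sum = 17.53 µg/mL·hr
F = (AUC_ev/D_ev)/(AUC_iv/D_iv) = (17.53/40)/(9.86/20) = 0.43825/0.493 = 0.8889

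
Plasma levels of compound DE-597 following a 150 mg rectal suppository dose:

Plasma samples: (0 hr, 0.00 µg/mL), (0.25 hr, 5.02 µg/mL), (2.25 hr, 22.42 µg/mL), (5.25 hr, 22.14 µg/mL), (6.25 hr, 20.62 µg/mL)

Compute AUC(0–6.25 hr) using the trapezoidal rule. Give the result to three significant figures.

AUC = 116 µg/mL·hr

Trapezoidal AUC_0→6.25:
  [0→0.25]: (0.00+5.02)/2 × 0.25 = 0.6275
  [0.25→2.25]: (5.02+22.42)/2 × 2 = 27.44
  [2.25→5.25]: (22.42+22.14)/2 × 3 = 66.84
  [5.25→6.25]: (22.14+20.62)/2 × 1 = 21.38
  Sum = 116.2875 µg/mL·hr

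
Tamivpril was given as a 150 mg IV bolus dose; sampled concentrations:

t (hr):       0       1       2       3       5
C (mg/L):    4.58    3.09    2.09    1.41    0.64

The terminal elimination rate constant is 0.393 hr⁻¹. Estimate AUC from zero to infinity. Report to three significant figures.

Trapezoidal AUC_0→5:
  [0→1]: (4.58+3.09)/2 × 1 = 3.835
  [1→2]: (3.09+2.09)/2 × 1 = 2.59
  [2→3]: (2.09+1.41)/2 × 1 = 1.75
  [3→5]: (1.41+0.64)/2 × 2 = 2.05
  Sum = 10.225 mg/L·hr
Extrapolated tail: C_last / k_e = 0.64 / 0.393 = 1.628
AUC_0→∞ = 10.225 + 1.628 = 11.853 mg/L·hr

AUC = 11.9 mg/L·hr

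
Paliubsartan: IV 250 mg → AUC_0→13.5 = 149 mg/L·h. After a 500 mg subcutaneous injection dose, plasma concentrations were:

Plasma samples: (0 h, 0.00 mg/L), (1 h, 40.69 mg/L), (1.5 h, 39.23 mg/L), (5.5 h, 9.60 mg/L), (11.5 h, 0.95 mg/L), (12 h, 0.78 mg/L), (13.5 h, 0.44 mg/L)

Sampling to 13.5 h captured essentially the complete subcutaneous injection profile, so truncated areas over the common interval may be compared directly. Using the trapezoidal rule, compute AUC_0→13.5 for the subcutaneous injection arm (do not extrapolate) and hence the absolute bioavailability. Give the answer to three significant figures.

Trapezoidal AUC_0→13.5 (subcutaneous injection):
  [0→1]: (0.00+40.69)/2 × 1 = 20.345
  [1→1.5]: (40.69+39.23)/2 × 0.5 = 19.98
  [1.5→5.5]: (39.23+9.60)/2 × 4 = 97.66
  [5.5→11.5]: (9.60+0.95)/2 × 6 = 31.65
  [11.5→12]: (0.95+0.78)/2 × 0.5 = 0.4325
  [12→13.5]: (0.78+0.44)/2 × 1.5 = 0.915
  Sum = 170.9825 mg/L·h
F = (AUC_ev/D_ev)/(AUC_iv/D_iv) = (170.9825/500)/(149/250) = 0.341965/0.596 = 0.5738

F = 0.574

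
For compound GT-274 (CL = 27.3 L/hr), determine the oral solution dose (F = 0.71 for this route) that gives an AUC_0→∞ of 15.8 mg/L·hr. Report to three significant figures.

Dose = 608 mg

Dose = CL × AUC_0→∞ / F
     = 27.3 × 15.8 / 0.71 = 607.521 mg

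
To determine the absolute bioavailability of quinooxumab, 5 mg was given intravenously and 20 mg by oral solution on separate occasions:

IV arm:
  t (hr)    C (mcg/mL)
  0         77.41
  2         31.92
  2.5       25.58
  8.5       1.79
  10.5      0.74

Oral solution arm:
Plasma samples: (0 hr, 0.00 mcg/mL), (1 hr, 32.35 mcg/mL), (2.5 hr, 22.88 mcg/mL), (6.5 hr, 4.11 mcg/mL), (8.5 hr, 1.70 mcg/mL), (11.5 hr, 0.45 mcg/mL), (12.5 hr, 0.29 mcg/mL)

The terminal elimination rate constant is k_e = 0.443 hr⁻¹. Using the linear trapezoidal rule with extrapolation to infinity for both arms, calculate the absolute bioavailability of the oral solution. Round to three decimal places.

Trapezoidal AUC_0→10.5 (IV):
  [0→2]: (77.41+31.92)/2 × 2 = 109.33
  [2→2.5]: (31.92+25.58)/2 × 0.5 = 14.375
  [2.5→8.5]: (25.58+1.79)/2 × 6 = 82.11
  [8.5→10.5]: (1.79+0.74)/2 × 2 = 2.53
  Sum = 208.345 mcg/mL·hr
IV tail: 0.74/0.443 = 1.670; AUC_iv,0→∞ = 208.345 + 1.670 = 210.015 mcg/mL·hr
Trapezoidal AUC_0→12.5 (oral solution):
  [0→1]: (0.00+32.35)/2 × 1 = 16.175
  [1→2.5]: (32.35+22.88)/2 × 1.5 = 41.4225
  [2.5→6.5]: (22.88+4.11)/2 × 4 = 53.98
  [6.5→8.5]: (4.11+1.70)/2 × 2 = 5.81
  [8.5→11.5]: (1.70+0.45)/2 × 3 = 3.225
  [11.5→12.5]: (0.45+0.29)/2 × 1 = 0.37
  Sum = 120.9825 mcg/mL·hr
oral solution tail: 0.29/0.443 = 0.655; AUC_ev,0→∞ = 120.9825 + 0.655 = 121.6375 mcg/mL·hr
F = (AUC_ev/D_ev)/(AUC_iv/D_iv) = (121.6375/20)/(210.015/5) = 6.081875/42.003 = 0.1448

F = 0.145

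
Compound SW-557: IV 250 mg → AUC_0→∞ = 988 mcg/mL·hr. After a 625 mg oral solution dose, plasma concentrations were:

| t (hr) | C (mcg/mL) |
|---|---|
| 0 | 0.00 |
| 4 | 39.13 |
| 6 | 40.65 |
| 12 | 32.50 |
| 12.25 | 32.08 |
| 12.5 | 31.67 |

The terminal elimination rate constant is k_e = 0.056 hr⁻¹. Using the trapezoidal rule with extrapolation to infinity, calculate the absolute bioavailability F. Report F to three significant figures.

F = 0.388

Trapezoidal AUC_0→12.5 (oral solution):
  [0→4]: (0.00+39.13)/2 × 4 = 78.26
  [4→6]: (39.13+40.65)/2 × 2 = 79.78
  [6→12]: (40.65+32.50)/2 × 6 = 219.45
  [12→12.25]: (32.50+32.08)/2 × 0.25 = 8.0725
  [12.25→12.5]: (32.08+31.67)/2 × 0.25 = 7.96875
  Sum = 393.53125 mcg/mL·hr
Tail: C_last/k_e = 31.67/0.056 = 565.536
AUC_0→∞ (oral solution) = 393.53125 + 565.536 = 959.06725 mcg/mL·hr
F = (AUC_ev/D_ev)/(AUC_iv/D_iv) = (959.06725/625)/(988/250) = 1.5345076/3.952 = 0.3883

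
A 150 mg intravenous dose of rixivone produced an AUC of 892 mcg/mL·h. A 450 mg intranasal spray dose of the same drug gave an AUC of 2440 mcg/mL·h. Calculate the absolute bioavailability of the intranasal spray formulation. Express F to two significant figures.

F = 0.91

F = (AUC_ev / D_ev) / (AUC_iv / D_iv)
  = (2440/450) / (892/150)
  = 5.42222 / 5.94667 = 0.9118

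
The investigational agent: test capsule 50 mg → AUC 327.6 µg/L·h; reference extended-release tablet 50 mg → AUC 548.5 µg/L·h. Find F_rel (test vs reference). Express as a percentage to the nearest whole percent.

F_rel = (AUC_test/D_test) / (AUC_ref/D_ref)
      = (327.6/50) / (548.5/50)
      = 6.552 / 10.97 = 0.5973 = 59.73%

F_rel = 60%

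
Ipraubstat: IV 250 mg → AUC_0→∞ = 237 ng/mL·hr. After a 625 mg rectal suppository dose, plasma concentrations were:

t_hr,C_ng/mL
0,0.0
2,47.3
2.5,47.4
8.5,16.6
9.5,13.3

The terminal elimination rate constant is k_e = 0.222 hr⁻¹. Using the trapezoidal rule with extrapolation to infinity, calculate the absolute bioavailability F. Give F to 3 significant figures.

Trapezoidal AUC_0→9.5 (rectal suppository):
  [0→2]: (0.0+47.3)/2 × 2 = 47.3
  [2→2.5]: (47.3+47.4)/2 × 0.5 = 23.675
  [2.5→8.5]: (47.4+16.6)/2 × 6 = 192.0
  [8.5→9.5]: (16.6+13.3)/2 × 1 = 14.95
  Sum = 277.925 ng/mL·hr
Tail: C_last/k_e = 13.3/0.222 = 59.910
AUC_0→∞ (rectal suppository) = 277.925 + 59.910 = 337.835 ng/mL·hr
F = (AUC_ev/D_ev)/(AUC_iv/D_iv) = (337.835/625)/(237/250) = 0.540536/0.948 = 0.5702

F = 0.570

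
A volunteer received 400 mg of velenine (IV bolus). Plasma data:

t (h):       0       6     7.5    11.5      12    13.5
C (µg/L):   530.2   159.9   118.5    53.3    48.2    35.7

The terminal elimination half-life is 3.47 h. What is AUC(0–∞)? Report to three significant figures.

Trapezoidal AUC_0→13.5:
  [0→6]: (530.2+159.9)/2 × 6 = 2070.3
  [6→7.5]: (159.9+118.5)/2 × 1.5 = 208.8
  [7.5→11.5]: (118.5+53.3)/2 × 4 = 343.6
  [11.5→12]: (53.3+48.2)/2 × 0.5 = 25.375
  [12→13.5]: (48.2+35.7)/2 × 1.5 = 62.925
  Sum = 2711.0 µg/L·h
k_e = ln2 / t½ = 0.693147 / 3.47 = 0.1998 h^-1
Extrapolated tail: C_last / k_e = 35.7 / 0.1998 = 178.679
AUC_0→∞ = 2711.0 + 178.679 = 2889.679 µg/L·h

AUC = 2890 µg/L·h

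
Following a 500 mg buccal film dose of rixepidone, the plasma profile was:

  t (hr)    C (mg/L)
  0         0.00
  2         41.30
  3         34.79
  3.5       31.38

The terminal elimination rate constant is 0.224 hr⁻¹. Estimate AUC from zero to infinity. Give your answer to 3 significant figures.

Trapezoidal AUC_0→3.5:
  [0→2]: (0.00+41.30)/2 × 2 = 41.3
  [2→3]: (41.30+34.79)/2 × 1 = 38.045
  [3→3.5]: (34.79+31.38)/2 × 0.5 = 16.5425
  Sum = 95.8875 mg/L·hr
Extrapolated tail: C_last / k_e = 31.38 / 0.224 = 140.089
AUC_0→∞ = 95.8875 + 140.089 = 235.9765 mg/L·hr

AUC = 236 mg/L·hr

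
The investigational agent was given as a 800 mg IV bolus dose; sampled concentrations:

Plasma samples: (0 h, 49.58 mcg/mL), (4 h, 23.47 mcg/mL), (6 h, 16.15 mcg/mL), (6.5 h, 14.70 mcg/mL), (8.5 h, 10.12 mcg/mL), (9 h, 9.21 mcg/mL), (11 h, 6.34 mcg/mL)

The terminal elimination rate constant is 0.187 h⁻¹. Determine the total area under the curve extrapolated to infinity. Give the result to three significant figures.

AUC = 273 mcg/mL·h

Trapezoidal AUC_0→11:
  [0→4]: (49.58+23.47)/2 × 4 = 146.1
  [4→6]: (23.47+16.15)/2 × 2 = 39.62
  [6→6.5]: (16.15+14.70)/2 × 0.5 = 7.7125
  [6.5→8.5]: (14.70+10.12)/2 × 2 = 24.82
  [8.5→9]: (10.12+9.21)/2 × 0.5 = 4.8325
  [9→11]: (9.21+6.34)/2 × 2 = 15.55
  Sum = 238.635 mcg/mL·h
Extrapolated tail: C_last / k_e = 6.34 / 0.187 = 33.904
AUC_0→∞ = 238.635 + 33.904 = 272.539 mcg/mL·h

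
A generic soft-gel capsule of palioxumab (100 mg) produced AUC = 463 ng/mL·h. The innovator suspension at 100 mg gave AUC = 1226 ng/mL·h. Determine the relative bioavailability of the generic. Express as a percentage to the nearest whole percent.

F_rel = 38%

F_rel = (AUC_test/D_test) / (AUC_ref/D_ref)
      = (463/100) / (1226/100)
      = 4.63 / 12.26 = 0.3777 = 37.77%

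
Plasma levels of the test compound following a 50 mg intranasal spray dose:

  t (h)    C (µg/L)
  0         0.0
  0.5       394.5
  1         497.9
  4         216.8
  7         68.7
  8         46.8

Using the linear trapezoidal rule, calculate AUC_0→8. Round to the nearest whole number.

Trapezoidal AUC_0→8:
  [0→0.5]: (0.0+394.5)/2 × 0.5 = 98.625
  [0.5→1]: (394.5+497.9)/2 × 0.5 = 223.1
  [1→4]: (497.9+216.8)/2 × 3 = 1072.05
  [4→7]: (216.8+68.7)/2 × 3 = 428.25
  [7→8]: (68.7+46.8)/2 × 1 = 57.75
  Sum = 1879.775 µg/L·h

AUC = 1880 µg/L·h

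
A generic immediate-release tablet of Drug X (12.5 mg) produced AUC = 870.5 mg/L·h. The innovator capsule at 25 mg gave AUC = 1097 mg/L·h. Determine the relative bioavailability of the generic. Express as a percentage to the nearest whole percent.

F_rel = (AUC_test/D_test) / (AUC_ref/D_ref)
      = (870.5/12.5) / (1097/25)
      = 69.64 / 43.88 = 1.5871 = 158.71%

F_rel = 159%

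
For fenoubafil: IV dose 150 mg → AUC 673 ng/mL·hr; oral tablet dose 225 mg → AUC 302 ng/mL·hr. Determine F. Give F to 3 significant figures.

F = 0.299

F = (AUC_ev / D_ev) / (AUC_iv / D_iv)
  = (302/225) / (673/150)
  = 1.34222 / 4.48667 = 0.2992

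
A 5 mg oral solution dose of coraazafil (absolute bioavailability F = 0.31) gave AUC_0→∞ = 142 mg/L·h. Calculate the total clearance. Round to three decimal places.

CL = F × Dose / AUC_0→∞
   = 0.31 × 5 / 142 = 0.0109155 L/h

CL = 0.011 L/h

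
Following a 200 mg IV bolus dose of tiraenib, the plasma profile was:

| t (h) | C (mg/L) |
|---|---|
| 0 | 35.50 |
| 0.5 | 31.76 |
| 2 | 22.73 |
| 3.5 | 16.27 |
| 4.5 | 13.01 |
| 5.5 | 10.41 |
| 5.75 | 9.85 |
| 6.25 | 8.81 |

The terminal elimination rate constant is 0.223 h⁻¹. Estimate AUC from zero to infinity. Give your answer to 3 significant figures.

AUC = 160 mg/L·h

Trapezoidal AUC_0→6.25:
  [0→0.5]: (35.50+31.76)/2 × 0.5 = 16.815
  [0.5→2]: (31.76+22.73)/2 × 1.5 = 40.8675
  [2→3.5]: (22.73+16.27)/2 × 1.5 = 29.25
  [3.5→4.5]: (16.27+13.01)/2 × 1 = 14.64
  [4.5→5.5]: (13.01+10.41)/2 × 1 = 11.71
  [5.5→5.75]: (10.41+9.85)/2 × 0.25 = 2.5325
  [5.75→6.25]: (9.85+8.81)/2 × 0.5 = 4.665
  Sum = 120.48 mg/L·h
Extrapolated tail: C_last / k_e = 8.81 / 0.223 = 39.507
AUC_0→∞ = 120.48 + 39.507 = 159.987 mg/L·h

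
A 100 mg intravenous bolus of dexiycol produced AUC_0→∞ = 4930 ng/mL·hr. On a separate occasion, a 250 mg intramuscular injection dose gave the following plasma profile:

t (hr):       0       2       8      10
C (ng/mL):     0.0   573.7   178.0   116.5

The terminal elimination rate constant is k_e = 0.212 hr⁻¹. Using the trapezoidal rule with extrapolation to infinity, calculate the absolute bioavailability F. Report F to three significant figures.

F = 0.298

Trapezoidal AUC_0→10 (intramuscular injection):
  [0→2]: (0.0+573.7)/2 × 2 = 573.7
  [2→8]: (573.7+178.0)/2 × 6 = 2255.1
  [8→10]: (178.0+116.5)/2 × 2 = 294.5
  Sum = 3123.3 ng/mL·hr
Tail: C_last/k_e = 116.5/0.212 = 549.528
AUC_0→∞ (intramuscular injection) = 3123.3 + 549.528 = 3672.828 ng/mL·hr
F = (AUC_ev/D_ev)/(AUC_iv/D_iv) = (3672.828/250)/(4930/100) = 14.691312/49.3 = 0.2980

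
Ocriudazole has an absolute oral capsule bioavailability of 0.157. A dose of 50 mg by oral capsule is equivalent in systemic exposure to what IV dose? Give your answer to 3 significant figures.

Systemic exposure from an extravascular dose = F × D_ev, so the equivalent IV dose is F × D_ev.
D_iv = F × D_ev = 0.157 × 50 = 7.85 mg

D_iv = 7.85 mg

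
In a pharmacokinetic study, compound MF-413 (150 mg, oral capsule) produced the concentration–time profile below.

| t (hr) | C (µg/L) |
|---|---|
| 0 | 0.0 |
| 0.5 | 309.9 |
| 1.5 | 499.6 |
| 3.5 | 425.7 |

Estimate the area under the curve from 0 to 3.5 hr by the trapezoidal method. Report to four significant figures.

AUC = 1408 µg/L·hr

Trapezoidal AUC_0→3.5:
  [0→0.5]: (0.0+309.9)/2 × 0.5 = 77.475
  [0.5→1.5]: (309.9+499.6)/2 × 1 = 404.75
  [1.5→3.5]: (499.6+425.7)/2 × 2 = 925.3
  Sum = 1407.525 µg/L·hr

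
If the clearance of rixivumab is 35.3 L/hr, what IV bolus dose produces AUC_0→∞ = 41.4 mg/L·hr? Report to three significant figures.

Dose_iv = CL × AUC_0→∞
     = 35.3 × 41.4 = 1461.42 mg

Dose = 1460 mg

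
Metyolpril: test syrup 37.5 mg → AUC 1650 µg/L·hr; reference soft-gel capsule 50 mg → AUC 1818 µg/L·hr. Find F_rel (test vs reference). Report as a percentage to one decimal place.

F_rel = (AUC_test/D_test) / (AUC_ref/D_ref)
      = (1650/37.5) / (1818/50)
      = 44 / 36.36 = 1.2101 = 121.01%

F_rel = 121.0%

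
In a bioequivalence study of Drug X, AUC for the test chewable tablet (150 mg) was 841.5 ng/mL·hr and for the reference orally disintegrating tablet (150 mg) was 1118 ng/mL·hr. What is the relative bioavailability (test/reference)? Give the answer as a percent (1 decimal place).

F_rel = (AUC_test/D_test) / (AUC_ref/D_ref)
      = (841.5/150) / (1118/150)
      = 5.61 / 7.45333 = 0.7527 = 75.27%

F_rel = 75.3%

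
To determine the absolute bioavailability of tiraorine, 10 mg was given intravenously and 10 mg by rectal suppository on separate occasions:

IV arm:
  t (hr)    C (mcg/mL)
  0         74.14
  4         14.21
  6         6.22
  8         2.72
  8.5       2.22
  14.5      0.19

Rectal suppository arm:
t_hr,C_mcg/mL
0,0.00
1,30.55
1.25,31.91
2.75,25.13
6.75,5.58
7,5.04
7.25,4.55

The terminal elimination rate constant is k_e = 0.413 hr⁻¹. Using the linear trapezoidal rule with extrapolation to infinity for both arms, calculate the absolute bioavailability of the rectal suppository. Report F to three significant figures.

Trapezoidal AUC_0→14.5 (IV):
  [0→4]: (74.14+14.21)/2 × 4 = 176.7
  [4→6]: (14.21+6.22)/2 × 2 = 20.43
  [6→8]: (6.22+2.72)/2 × 2 = 8.94
  [8→8.5]: (2.72+2.22)/2 × 0.5 = 1.235
  [8.5→14.5]: (2.22+0.19)/2 × 6 = 7.23
  Sum = 214.535 mcg/mL·hr
IV tail: 0.19/0.413 = 0.460; AUC_iv,0→∞ = 214.535 + 0.460 = 214.995 mcg/mL·hr
Trapezoidal AUC_0→7.25 (rectal suppository):
  [0→1]: (0.00+30.55)/2 × 1 = 15.275
  [1→1.25]: (30.55+31.91)/2 × 0.25 = 7.8075
  [1.25→2.75]: (31.91+25.13)/2 × 1.5 = 42.78
  [2.75→6.75]: (25.13+5.58)/2 × 4 = 61.42
  [6.75→7]: (5.58+5.04)/2 × 0.25 = 1.3275
  [7→7.25]: (5.04+4.55)/2 × 0.25 = 1.19875
  Sum = 129.80875 mcg/mL·hr
rectal suppository tail: 4.55/0.413 = 11.017; AUC_ev,0→∞ = 129.80875 + 11.017 = 140.82575 mcg/mL·hr
F = (AUC_ev/D_ev)/(AUC_iv/D_iv) = (140.82575/10)/(214.995/10) = 14.082575/21.4995 = 0.6550

F = 0.655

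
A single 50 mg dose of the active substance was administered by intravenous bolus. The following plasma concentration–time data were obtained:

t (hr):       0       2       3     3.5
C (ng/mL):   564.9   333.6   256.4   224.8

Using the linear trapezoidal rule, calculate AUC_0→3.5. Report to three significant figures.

AUC = 1310 ng/mL·hr

Trapezoidal AUC_0→3.5:
  [0→2]: (564.9+333.6)/2 × 2 = 898.5
  [2→3]: (333.6+256.4)/2 × 1 = 295.0
  [3→3.5]: (256.4+224.8)/2 × 0.5 = 120.3
  Sum = 1313.8 ng/mL·hr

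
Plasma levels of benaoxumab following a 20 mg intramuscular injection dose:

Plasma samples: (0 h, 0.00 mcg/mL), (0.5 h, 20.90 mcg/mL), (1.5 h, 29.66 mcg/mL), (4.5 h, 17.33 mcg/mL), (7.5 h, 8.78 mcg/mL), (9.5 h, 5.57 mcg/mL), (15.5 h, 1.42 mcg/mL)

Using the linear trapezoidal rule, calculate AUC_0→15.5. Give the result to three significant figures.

AUC = 175 mcg/mL·h

Trapezoidal AUC_0→15.5:
  [0→0.5]: (0.00+20.90)/2 × 0.5 = 5.225
  [0.5→1.5]: (20.90+29.66)/2 × 1 = 25.28
  [1.5→4.5]: (29.66+17.33)/2 × 3 = 70.485
  [4.5→7.5]: (17.33+8.78)/2 × 3 = 39.165
  [7.5→9.5]: (8.78+5.57)/2 × 2 = 14.35
  [9.5→15.5]: (5.57+1.42)/2 × 6 = 20.97
  Sum = 175.475 mcg/mL·h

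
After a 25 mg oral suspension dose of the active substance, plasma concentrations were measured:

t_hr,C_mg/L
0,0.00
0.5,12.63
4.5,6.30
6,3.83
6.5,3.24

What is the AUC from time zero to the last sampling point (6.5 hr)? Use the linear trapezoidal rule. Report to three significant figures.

AUC = 50.4 mg/L·hr

Trapezoidal AUC_0→6.5:
  [0→0.5]: (0.00+12.63)/2 × 0.5 = 3.1575
  [0.5→4.5]: (12.63+6.30)/2 × 4 = 37.86
  [4.5→6]: (6.30+3.83)/2 × 1.5 = 7.5975
  [6→6.5]: (3.83+3.24)/2 × 0.5 = 1.7675
  Sum = 50.3825 mg/L·hr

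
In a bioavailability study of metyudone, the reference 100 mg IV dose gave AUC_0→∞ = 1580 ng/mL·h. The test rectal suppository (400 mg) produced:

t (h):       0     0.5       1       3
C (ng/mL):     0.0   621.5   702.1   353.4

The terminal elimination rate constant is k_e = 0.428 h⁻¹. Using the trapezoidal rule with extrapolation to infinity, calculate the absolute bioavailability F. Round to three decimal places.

Trapezoidal AUC_0→3 (rectal suppository):
  [0→0.5]: (0.0+621.5)/2 × 0.5 = 155.375
  [0.5→1]: (621.5+702.1)/2 × 0.5 = 330.9
  [1→3]: (702.1+353.4)/2 × 2 = 1055.5
  Sum = 1541.775 ng/mL·h
Tail: C_last/k_e = 353.4/0.428 = 825.701
AUC_0→∞ (rectal suppository) = 1541.775 + 825.701 = 2367.476 ng/mL·h
F = (AUC_ev/D_ev)/(AUC_iv/D_iv) = (2367.476/400)/(1580/100) = 5.91869/15.8 = 0.3746

F = 0.375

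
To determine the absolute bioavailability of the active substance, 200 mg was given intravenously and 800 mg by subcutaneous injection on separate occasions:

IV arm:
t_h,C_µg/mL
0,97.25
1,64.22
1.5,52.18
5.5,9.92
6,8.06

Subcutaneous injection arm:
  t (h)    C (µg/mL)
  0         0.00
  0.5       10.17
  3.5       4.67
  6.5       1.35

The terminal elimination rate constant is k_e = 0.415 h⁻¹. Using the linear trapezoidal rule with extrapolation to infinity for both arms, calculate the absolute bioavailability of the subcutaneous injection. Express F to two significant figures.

Trapezoidal AUC_0→6 (IV):
  [0→1]: (97.25+64.22)/2 × 1 = 80.735
  [1→1.5]: (64.22+52.18)/2 × 0.5 = 29.1
  [1.5→5.5]: (52.18+9.92)/2 × 4 = 124.2
  [5.5→6]: (9.92+8.06)/2 × 0.5 = 4.495
  Sum = 238.53 µg/mL·h
IV tail: 8.06/0.415 = 19.422; AUC_iv,0→∞ = 238.53 + 19.422 = 257.952 µg/mL·h
Trapezoidal AUC_0→6.5 (subcutaneous injection):
  [0→0.5]: (0.00+10.17)/2 × 0.5 = 2.5425
  [0.5→3.5]: (10.17+4.67)/2 × 3 = 22.26
  [3.5→6.5]: (4.67+1.35)/2 × 3 = 9.03
  Sum = 33.8325 µg/mL·h
subcutaneous injection tail: 1.35/0.415 = 3.253; AUC_ev,0→∞ = 33.8325 + 3.253 = 37.0855 µg/mL·h
F = (AUC_ev/D_ev)/(AUC_iv/D_iv) = (37.0855/800)/(257.952/200) = 0.046356875/1.28976 = 0.0359

F = 0.036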